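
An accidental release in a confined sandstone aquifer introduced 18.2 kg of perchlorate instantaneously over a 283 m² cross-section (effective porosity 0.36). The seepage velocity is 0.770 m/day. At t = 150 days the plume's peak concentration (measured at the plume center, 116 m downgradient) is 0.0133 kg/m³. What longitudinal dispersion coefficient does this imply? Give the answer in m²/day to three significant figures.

0.0957 m²/day

At the plume center C_max = M/(n_e·A·√(4πDt)), so D = M²/(4πt·(n_e·A·C_max)²).
n_e·A·C_max = 0.36 × 283 × 0.0133 = 1.355 kg/m.
D = 18.2²/(4π × 150 × 1.355²) = 0.0957 m²/day.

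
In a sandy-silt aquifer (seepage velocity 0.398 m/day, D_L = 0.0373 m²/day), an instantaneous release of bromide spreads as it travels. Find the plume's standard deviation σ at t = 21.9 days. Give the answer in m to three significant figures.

1.28 m

Dispersive spreading gives a Gaussian with σ² = 2Dt; advection only shifts the center.
σ = √(2 × 0.0373 × 21.9) = 1.28 m.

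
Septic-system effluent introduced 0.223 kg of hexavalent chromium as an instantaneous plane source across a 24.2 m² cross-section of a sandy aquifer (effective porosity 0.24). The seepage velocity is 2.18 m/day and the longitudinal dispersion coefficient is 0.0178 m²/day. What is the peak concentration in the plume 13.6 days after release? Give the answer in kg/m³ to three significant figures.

0.0220 kg/m³

The peak of an instantaneous 1D plume sits at x = vt; there the Gaussian factor is 1 and C_max = M/(n_e·A·√(4πDt)), where n_e·A is the pore area the mass is dissolved in.
√(4πDt) = √(4π × 0.0178 × 13.6) = 1.744 m, so C_max = 0.223/(0.24 × 24.2 × 1.744) = 0.0220 kg/m³.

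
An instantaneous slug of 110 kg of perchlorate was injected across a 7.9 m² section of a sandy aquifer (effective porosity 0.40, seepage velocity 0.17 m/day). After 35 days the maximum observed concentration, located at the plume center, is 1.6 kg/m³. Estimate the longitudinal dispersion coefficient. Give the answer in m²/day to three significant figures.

1.08 m²/day

At the plume center C_max = M/(n_e·A·√(4πDt)), so D = M²/(4πt·(n_e·A·C_max)²).
n_e·A·C_max = 0.40 × 7.9 × 1.6 = 5.056 kg/m.
D = 110²/(4π × 35 × 5.056²) = 1.08 m²/day.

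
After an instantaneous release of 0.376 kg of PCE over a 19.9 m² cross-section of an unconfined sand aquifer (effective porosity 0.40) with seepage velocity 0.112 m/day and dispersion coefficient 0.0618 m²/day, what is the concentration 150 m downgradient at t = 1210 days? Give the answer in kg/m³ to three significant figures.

For an instantaneous plane source, C(x,t) = M/(n_e·A·√(4πDt)) · exp(−(x−vt)²/(4Dt)), with n_e·A the pore (flow) area.
Plume center vt = 0.112 × 1210 = 135.52 m, so the well at 150 m is 14.48 m downgradient of the peak.
√(4πDt) = 30.65 m, giving peak height M/(n_e·A·√(4πDt)) = 0.376/(0.40 × 19.9 × 30.65) = 0.001541 kg/m³.
(x−vt)²/(4Dt) = (14.48)²/(4 × 0.0618 × 1210) = 0.7010; exp(−0.7010) = 0.4961.
C = 0.001541 × 0.4961 = 0.000764 kg/m³.

0.000764 kg/m³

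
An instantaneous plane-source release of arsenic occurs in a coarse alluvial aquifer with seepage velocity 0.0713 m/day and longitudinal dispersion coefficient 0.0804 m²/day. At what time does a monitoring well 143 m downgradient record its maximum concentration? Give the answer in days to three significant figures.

For the 1D instantaneous-source solution, setting ∂C/∂t = 0 at fixed x gives v²t² + 2Dt − x² = 0, so t = (√(D² + v²x²) − D)/v².
√(D² + v²x²) = √(0.0804² + 0.0713² × 143²) = 10.20; v² = 0.00508369.
t = (10.20 − 0.0804)/0.00508369 = 1990 days (vs. the pure-advection estimate x/v = 2010 d).

1990 days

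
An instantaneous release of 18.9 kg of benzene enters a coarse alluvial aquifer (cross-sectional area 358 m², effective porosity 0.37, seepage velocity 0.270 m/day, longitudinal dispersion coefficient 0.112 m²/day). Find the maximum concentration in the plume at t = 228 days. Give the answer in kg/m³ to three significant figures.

The peak of an instantaneous 1D plume sits at x = vt; there the Gaussian factor is 1 and C_max = M/(n_e·A·√(4πDt)), where n_e·A is the pore area the mass is dissolved in.
√(4πDt) = √(4π × 0.112 × 228) = 17.91 m, so C_max = 18.9/(0.37 × 358 × 17.91) = 0.00797 kg/m³.

0.00797 kg/m³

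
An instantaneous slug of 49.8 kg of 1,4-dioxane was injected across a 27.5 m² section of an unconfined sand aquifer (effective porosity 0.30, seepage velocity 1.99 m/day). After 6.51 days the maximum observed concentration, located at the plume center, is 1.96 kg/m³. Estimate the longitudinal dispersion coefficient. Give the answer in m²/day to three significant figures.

0.116 m²/day

At the plume center C_max = M/(n_e·A·√(4πDt)), so D = M²/(4πt·(n_e·A·C_max)²).
n_e·A·C_max = 0.30 × 27.5 × 1.96 = 16.17 kg/m.
D = 49.8²/(4π × 6.51 × 16.17²) = 0.116 m²/day.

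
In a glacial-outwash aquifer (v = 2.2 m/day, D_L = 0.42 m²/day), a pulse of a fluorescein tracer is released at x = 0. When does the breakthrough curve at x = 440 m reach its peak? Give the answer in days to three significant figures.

For the 1D instantaneous-source solution, setting ∂C/∂t = 0 at fixed x gives v²t² + 2Dt − x² = 0, so t = (√(D² + v²x²) − D)/v².
√(D² + v²x²) = √(0.42² + 2.2² × 440²) = 968.0; v² = 4.84.
t = (968.0 − 0.42)/4.84 = 200 days (vs. the pure-advection estimate x/v = 200 d).

200 days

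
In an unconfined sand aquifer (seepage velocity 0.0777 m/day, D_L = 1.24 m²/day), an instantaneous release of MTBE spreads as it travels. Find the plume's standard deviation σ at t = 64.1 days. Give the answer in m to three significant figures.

Dispersive spreading gives a Gaussian with σ² = 2Dt; advection only shifts the center.
σ = √(2 × 1.24 × 64.1) = 12.6 m.

12.6 m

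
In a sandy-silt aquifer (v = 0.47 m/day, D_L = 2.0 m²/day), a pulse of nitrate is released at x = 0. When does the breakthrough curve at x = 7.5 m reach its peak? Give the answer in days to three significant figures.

For the 1D instantaneous-source solution, setting ∂C/∂t = 0 at fixed x gives v²t² + 2Dt − x² = 0, so t = (√(D² + v²x²) − D)/v².
√(D² + v²x²) = √(2.0² + 0.47² × 7.5²) = 4.053; v² = 0.2209.
t = (4.053 − 2.0)/0.2209 = 9.29 days (vs. the pure-advection estimate x/v = 16.0 d).

9.29 days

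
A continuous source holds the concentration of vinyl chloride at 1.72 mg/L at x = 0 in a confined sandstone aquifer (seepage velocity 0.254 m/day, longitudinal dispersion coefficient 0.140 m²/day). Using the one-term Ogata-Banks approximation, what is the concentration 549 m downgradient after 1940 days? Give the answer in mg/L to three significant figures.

0.0136 mg/L

For a continuous step input, C/C₀ ≈ ½·erfc((x−vt)/(2√(Dt))).
vt = 0.254 × 1940 = 492.76 m and 2√(Dt) = 2√(0.140 × 1940) = 32.96 m.
Argument (x−vt)/(2√(Dt)) = (549 − 492.76)/32.96 = 1.706; ½·erfc(1.706) = 0.007919.
C = 1.72 × 0.007919 = 0.0136 mg/L.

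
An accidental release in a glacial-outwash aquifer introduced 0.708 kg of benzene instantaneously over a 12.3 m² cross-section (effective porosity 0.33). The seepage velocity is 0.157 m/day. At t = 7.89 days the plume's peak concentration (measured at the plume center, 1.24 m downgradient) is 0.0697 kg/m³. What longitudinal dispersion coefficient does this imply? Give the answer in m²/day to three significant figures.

At the plume center C_max = M/(n_e·A·√(4πDt)), so D = M²/(4πt·(n_e·A·C_max)²).
n_e·A·C_max = 0.33 × 12.3 × 0.0697 = 0.2829 kg/m.
D = 0.708²/(4π × 7.89 × 0.2829²) = 0.0632 m²/day.

0.0632 m²/day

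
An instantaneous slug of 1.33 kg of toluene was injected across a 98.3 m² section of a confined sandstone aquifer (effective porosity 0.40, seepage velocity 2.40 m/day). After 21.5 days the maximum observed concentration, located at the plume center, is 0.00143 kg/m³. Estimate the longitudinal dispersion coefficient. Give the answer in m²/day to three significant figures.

2.07 m²/day

At the plume center C_max = M/(n_e·A·√(4πDt)), so D = M²/(4πt·(n_e·A·C_max)²).
n_e·A·C_max = 0.40 × 98.3 × 0.00143 = 0.05623 kg/m.
D = 1.33²/(4π × 21.5 × 0.05623²) = 2.07 m²/day.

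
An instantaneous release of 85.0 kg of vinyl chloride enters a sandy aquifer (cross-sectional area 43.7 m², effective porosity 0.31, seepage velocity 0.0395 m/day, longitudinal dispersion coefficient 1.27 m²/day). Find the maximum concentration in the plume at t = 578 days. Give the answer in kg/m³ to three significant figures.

The peak of an instantaneous 1D plume sits at x = vt; there the Gaussian factor is 1 and C_max = M/(n_e·A·√(4πDt)), where n_e·A is the pore area the mass is dissolved in.
√(4πDt) = √(4π × 1.27 × 578) = 96.04 m, so C_max = 85.0/(0.31 × 43.7 × 96.04) = 0.0653 kg/m³.

0.0653 kg/m³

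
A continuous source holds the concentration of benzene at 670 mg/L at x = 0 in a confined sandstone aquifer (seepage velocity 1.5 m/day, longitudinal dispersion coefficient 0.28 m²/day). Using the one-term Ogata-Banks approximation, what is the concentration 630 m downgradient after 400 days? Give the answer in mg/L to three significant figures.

For a continuous step input, C/C₀ ≈ ½·erfc((x−vt)/(2√(Dt))).
vt = 1.5 × 400 = 600 m and 2√(Dt) = 2√(0.28 × 400) = 21.17 m.
Argument (x−vt)/(2√(Dt)) = (630 − 600)/21.17 = 1.417; ½·erfc(1.417) = 0.02254.
C = 670 × 0.02254 = 15.1 mg/L.

15.1 mg/L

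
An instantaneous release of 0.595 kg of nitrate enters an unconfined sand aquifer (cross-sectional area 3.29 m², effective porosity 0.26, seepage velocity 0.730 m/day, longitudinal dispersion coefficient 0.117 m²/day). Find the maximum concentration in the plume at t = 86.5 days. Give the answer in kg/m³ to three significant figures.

The peak of an instantaneous 1D plume sits at x = vt; there the Gaussian factor is 1 and C_max = M/(n_e·A·√(4πDt)), where n_e·A is the pore area the mass is dissolved in.
√(4πDt) = √(4π × 0.117 × 86.5) = 11.28 m, so C_max = 0.595/(0.26 × 3.29 × 11.28) = 0.0617 kg/m³.

0.0617 kg/m³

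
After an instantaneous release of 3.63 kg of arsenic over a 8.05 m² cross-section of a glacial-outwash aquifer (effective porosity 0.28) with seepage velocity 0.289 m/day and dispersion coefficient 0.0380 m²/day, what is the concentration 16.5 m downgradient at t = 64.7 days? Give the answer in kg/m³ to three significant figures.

For an instantaneous plane source, C(x,t) = M/(n_e·A·√(4πDt)) · exp(−(x−vt)²/(4Dt)), with n_e·A the pore (flow) area.
Plume center vt = 0.289 × 64.7 = 18.6983 m, so the well at 16.5 m is 2.1983 m upgradient of the peak.
√(4πDt) = 5.558 m, giving peak height M/(n_e·A·√(4πDt)) = 3.63/(0.28 × 8.05 × 5.558) = 0.2898 kg/m³.
(x−vt)²/(4Dt) = (-2.1983)²/(4 × 0.0380 × 64.7) = 0.4914; exp(−0.4914) = 0.6118.
C = 0.2898 × 0.6118 = 0.177 kg/m³.

0.177 kg/m³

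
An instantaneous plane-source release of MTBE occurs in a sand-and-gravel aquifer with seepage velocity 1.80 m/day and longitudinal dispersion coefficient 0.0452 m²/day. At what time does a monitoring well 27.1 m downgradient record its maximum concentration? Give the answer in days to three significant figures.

For the 1D instantaneous-source solution, setting ∂C/∂t = 0 at fixed x gives v²t² + 2Dt − x² = 0, so t = (√(D² + v²x²) − D)/v².
√(D² + v²x²) = √(0.0452² + 1.80² × 27.1²) = 48.78; v² = 3.24.
t = (48.78 − 0.0452)/3.24 = 15.0 days (vs. the pure-advection estimate x/v = 15.1 d).

15.0 days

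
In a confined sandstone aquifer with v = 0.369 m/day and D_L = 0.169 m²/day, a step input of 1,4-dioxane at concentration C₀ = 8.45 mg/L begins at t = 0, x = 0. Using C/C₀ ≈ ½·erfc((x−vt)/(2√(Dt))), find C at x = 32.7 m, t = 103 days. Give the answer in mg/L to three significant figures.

For a continuous step input, C/C₀ ≈ ½·erfc((x−vt)/(2√(Dt))).
vt = 0.369 × 103 = 38.007 m and 2√(Dt) = 2√(0.169 × 103) = 8.344 m.
Argument (x−vt)/(2√(Dt)) = (32.7 − 38.007)/8.344 = -0.6360; ½·erfc(-0.6360) = 0.8158.
C = 8.45 × 0.8158 = 6.89 mg/L.

6.89 mg/L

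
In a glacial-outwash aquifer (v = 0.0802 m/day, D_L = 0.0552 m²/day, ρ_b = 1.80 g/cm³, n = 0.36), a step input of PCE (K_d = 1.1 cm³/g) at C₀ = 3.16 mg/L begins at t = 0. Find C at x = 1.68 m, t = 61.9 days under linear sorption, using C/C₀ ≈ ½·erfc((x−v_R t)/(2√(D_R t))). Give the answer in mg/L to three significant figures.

0.587 mg/L

Retardation factor R = 1 + ρ_b·K_d/n = 1 + 1.80 × 1.1/0.36 = 6.500.
Sorption retards both mechanisms: v_R = v/R = 0.01234 m/day, D_R = D/R = 0.008492 m²/day.
v_R·t = 0.01234 × 61.9 = 0.763846 m; 2√(D_R t) = 1.450 m; argument = (1.68 − 0.763846)/1.450 = 0.6318.
C = C₀ × ½·erfc(0.6318) = 3.16 × 0.1858 = 0.587 mg/L.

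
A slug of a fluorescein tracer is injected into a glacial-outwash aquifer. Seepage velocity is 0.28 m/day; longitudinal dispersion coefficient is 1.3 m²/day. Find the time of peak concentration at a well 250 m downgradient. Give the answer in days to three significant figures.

876 days

For the 1D instantaneous-source solution, setting ∂C/∂t = 0 at fixed x gives v²t² + 2Dt − x² = 0, so t = (√(D² + v²x²) − D)/v².
√(D² + v²x²) = √(1.3² + 0.28² × 250²) = 70.01; v² = 0.0784.
t = (70.01 − 1.3)/0.0784 = 876 days (vs. the pure-advection estimate x/v = 893 d).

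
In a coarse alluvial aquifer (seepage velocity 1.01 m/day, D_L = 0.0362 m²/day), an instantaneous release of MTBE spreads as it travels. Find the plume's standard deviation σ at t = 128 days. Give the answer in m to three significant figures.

3.04 m

Dispersive spreading gives a Gaussian with σ² = 2Dt; advection only shifts the center.
σ = √(2 × 0.0362 × 128) = 3.04 m.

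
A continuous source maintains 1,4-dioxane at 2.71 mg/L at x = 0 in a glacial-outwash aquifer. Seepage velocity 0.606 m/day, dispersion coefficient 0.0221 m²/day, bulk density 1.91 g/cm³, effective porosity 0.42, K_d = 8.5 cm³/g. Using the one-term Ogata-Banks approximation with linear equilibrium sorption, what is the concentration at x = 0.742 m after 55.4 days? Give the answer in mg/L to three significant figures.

1.80 mg/L

Retardation factor R = 1 + ρ_b·K_d/n = 1 + 1.91 × 8.5/0.42 = 39.65.
Sorption retards both mechanisms: v_R = v/R = 0.01528 m/day, D_R = D/R = 0.0005574 m²/day.
v_R·t = 0.01528 × 55.4 = 0.846512 m; 2√(D_R t) = 0.3515 m; argument = (0.742 − 0.846512)/0.3515 = -0.2973.
C = C₀ × ½·erfc(-0.2973) = 2.71 × 0.6629 = 1.80 mg/L.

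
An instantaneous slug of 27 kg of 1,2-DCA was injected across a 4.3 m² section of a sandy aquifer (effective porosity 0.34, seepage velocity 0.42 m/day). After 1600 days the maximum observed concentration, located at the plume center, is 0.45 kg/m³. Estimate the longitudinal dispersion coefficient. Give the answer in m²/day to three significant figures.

At the plume center C_max = M/(n_e·A·√(4πDt)), so D = M²/(4πt·(n_e·A·C_max)²).
n_e·A·C_max = 0.34 × 4.3 × 0.45 = 0.6579 kg/m.
D = 27²/(4π × 1600 × 0.6579²) = 0.0838 m²/day.

0.0838 m²/day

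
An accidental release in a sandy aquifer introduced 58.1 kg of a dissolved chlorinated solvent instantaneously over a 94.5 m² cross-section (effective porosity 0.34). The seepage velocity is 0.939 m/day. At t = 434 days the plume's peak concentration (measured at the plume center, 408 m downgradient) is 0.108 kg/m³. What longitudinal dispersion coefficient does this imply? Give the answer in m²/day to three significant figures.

At the plume center C_max = M/(n_e·A·√(4πDt)), so D = M²/(4πt·(n_e·A·C_max)²).
n_e·A·C_max = 0.34 × 94.5 × 0.108 = 3.470 kg/m.
D = 58.1²/(4π × 434 × 3.470²) = 0.0514 m²/day.

0.0514 m²/day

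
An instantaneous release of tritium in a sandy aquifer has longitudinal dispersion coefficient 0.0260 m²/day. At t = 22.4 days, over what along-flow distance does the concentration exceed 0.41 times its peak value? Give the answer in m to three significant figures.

2.88 m

The plume is Gaussian with σ = √(2Dt) = √(2 × 0.0260 × 22.4) = 1.079 m.
C/C_peak = exp(−Δx²/(2σ²)) = 0.41 ⇒ Δx = σ·√(−2 ln 0.41) = 1.079 × 1.335 = 1.440 m.
Width = 2Δx = 2.88 m.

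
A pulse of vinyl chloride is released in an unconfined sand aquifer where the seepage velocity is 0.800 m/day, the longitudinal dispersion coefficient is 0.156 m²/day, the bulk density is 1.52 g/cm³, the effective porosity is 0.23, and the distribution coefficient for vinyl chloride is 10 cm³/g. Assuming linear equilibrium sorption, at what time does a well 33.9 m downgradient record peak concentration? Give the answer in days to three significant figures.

Retardation factor R = 1 + ρ_b·K_d/n = 1 + 1.52 × 10/0.23 = 67.09.
Sorption retards both mechanisms: v_R = v/R = 0.01192 m/day, D_R = D/R = 0.002325 m²/day.
Peak time from v_R²t² + 2D_R t − x² = 0: t = (√(D_R² + v_R²x²) − D_R)/v_R².
√(D_R² + v_R²x²) = √(0.002325² + 0.01192² × 33.9²) = 0.4041; v_R² = 0.0001421.
t = (0.4041 − 0.002325)/0.0001421 = 2830 days.

2830 days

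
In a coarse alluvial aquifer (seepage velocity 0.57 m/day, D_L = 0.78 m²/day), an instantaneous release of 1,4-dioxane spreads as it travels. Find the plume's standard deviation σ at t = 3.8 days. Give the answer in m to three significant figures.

2.43 m

Dispersive spreading gives a Gaussian with σ² = 2Dt; advection only shifts the center.
σ = √(2 × 0.78 × 3.8) = 2.43 m.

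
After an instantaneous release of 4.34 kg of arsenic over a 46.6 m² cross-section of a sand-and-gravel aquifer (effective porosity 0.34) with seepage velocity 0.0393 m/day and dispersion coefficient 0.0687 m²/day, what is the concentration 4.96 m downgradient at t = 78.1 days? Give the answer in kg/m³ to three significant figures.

0.0282 kg/m³

For an instantaneous plane source, C(x,t) = M/(n_e·A·√(4πDt)) · exp(−(x−vt)²/(4Dt)), with n_e·A the pore (flow) area.
Plume center vt = 0.0393 × 78.1 = 3.06933 m, so the well at 4.96 m is 1.89067 m downgradient of the peak.
√(4πDt) = 8.211 m, giving peak height M/(n_e·A·√(4πDt)) = 4.34/(0.34 × 46.6 × 8.211) = 0.03336 kg/m³.
(x−vt)²/(4Dt) = (1.89067)²/(4 × 0.0687 × 78.1) = 0.1666; exp(−0.1666) = 0.8465.
C = 0.03336 × 0.8465 = 0.0282 kg/m³.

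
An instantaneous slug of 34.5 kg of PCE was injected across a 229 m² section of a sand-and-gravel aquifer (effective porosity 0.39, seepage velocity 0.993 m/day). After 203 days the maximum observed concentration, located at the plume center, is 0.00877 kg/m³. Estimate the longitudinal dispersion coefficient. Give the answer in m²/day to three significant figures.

At the plume center C_max = M/(n_e·A·√(4πDt)), so D = M²/(4πt·(n_e·A·C_max)²).
n_e·A·C_max = 0.39 × 229 × 0.00877 = 0.7832 kg/m.
D = 34.5²/(4π × 203 × 0.7832²) = 0.761 m²/day.

0.761 m²/day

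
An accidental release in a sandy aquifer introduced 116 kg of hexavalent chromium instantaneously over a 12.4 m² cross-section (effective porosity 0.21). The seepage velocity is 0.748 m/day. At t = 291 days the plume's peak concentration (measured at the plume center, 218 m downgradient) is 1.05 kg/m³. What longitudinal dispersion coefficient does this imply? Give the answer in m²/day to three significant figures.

0.492 m²/day

At the plume center C_max = M/(n_e·A·√(4πDt)), so D = M²/(4πt·(n_e·A·C_max)²).
n_e·A·C_max = 0.21 × 12.4 × 1.05 = 2.734 kg/m.
D = 116²/(4π × 291 × 2.734²) = 0.492 m²/day.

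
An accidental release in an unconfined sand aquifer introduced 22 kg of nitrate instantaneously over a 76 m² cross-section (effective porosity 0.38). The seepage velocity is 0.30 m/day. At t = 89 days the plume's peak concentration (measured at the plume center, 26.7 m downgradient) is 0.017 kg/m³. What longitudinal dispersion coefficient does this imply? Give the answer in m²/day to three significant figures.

1.80 m²/day

At the plume center C_max = M/(n_e·A·√(4πDt)), so D = M²/(4πt·(n_e·A·C_max)²).
n_e·A·C_max = 0.38 × 76 × 0.017 = 0.4910 kg/m.
D = 22²/(4π × 89 × 0.4910²) = 1.80 m²/day.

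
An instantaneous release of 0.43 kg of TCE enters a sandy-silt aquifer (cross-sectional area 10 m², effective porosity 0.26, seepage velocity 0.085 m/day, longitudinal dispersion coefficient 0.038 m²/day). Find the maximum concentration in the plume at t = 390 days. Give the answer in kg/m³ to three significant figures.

The peak of an instantaneous 1D plume sits at x = vt; there the Gaussian factor is 1 and C_max = M/(n_e·A·√(4πDt)), where n_e·A is the pore area the mass is dissolved in.
√(4πDt) = √(4π × 0.038 × 390) = 13.65 m, so C_max = 0.43/(0.26 × 10 × 13.65) = 0.0121 kg/m³.

0.0121 kg/m³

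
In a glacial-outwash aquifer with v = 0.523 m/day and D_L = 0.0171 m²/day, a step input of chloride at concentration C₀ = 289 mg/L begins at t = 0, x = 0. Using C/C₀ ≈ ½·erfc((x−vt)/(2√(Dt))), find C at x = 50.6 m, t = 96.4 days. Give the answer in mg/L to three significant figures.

For a continuous step input, C/C₀ ≈ ½·erfc((x−vt)/(2√(Dt))).
vt = 0.523 × 96.4 = 50.4172 m and 2√(Dt) = 2√(0.0171 × 96.4) = 2.568 m.
Argument (x−vt)/(2√(Dt)) = (50.6 − 50.4172)/2.568 = 0.07118; ½·erfc(0.07118) = 0.4599.
C = 289 × 0.4599 = 133 mg/L.

133 mg/L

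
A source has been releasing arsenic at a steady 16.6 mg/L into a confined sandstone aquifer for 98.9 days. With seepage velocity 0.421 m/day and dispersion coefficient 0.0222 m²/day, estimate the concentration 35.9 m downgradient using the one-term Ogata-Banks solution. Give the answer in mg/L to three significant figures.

For a continuous step input, C/C₀ ≈ ½·erfc((x−vt)/(2√(Dt))).
vt = 0.421 × 98.9 = 41.6369 m and 2√(Dt) = 2√(0.0222 × 98.9) = 2.963 m.
Argument (x−vt)/(2√(Dt)) = (35.9 − 41.6369)/2.963 = -1.936; ½·erfc(-1.936) = 0.9969.
C = 16.6 × 0.9969 = 16.5 mg/L.

16.5 mg/L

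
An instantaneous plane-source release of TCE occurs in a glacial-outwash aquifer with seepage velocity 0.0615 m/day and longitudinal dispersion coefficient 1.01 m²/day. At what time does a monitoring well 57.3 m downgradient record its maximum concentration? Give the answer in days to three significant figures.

For the 1D instantaneous-source solution, setting ∂C/∂t = 0 at fixed x gives v²t² + 2Dt − x² = 0, so t = (√(D² + v²x²) − D)/v².
√(D² + v²x²) = √(1.01² + 0.0615² × 57.3²) = 3.666; v² = 0.00378225.
t = (3.666 − 1.01)/0.00378225 = 702 days (vs. the pure-advection estimate x/v = 932 d).

702 days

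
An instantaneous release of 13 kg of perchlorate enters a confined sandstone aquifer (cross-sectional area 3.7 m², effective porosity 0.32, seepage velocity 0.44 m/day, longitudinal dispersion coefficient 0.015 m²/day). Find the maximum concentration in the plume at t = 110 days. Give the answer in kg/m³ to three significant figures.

2.41 kg/m³

The peak of an instantaneous 1D plume sits at x = vt; there the Gaussian factor is 1 and C_max = M/(n_e·A·√(4πDt)), where n_e·A is the pore area the mass is dissolved in.
√(4πDt) = √(4π × 0.015 × 110) = 4.554 m, so C_max = 13/(0.32 × 3.7 × 4.554) = 2.41 kg/m³.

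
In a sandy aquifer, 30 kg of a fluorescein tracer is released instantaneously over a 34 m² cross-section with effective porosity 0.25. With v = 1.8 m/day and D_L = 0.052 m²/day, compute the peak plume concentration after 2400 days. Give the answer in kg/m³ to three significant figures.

The peak of an instantaneous 1D plume sits at x = vt; there the Gaussian factor is 1 and C_max = M/(n_e·A·√(4πDt)), where n_e·A is the pore area the mass is dissolved in.
√(4πDt) = √(4π × 0.052 × 2400) = 39.60 m, so C_max = 30/(0.25 × 34 × 39.60) = 0.0891 kg/m³.

0.0891 kg/m³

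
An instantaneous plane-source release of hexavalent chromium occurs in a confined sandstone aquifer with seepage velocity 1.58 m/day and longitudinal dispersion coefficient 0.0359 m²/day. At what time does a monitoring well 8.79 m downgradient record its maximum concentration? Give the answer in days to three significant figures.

5.55 days

For the 1D instantaneous-source solution, setting ∂C/∂t = 0 at fixed x gives v²t² + 2Dt − x² = 0, so t = (√(D² + v²x²) − D)/v².
√(D² + v²x²) = √(0.0359² + 1.58² × 8.79²) = 13.89; v² = 2.4964.
t = (13.89 − 0.0359)/2.4964 = 5.55 days (vs. the pure-advection estimate x/v = 5.56 d).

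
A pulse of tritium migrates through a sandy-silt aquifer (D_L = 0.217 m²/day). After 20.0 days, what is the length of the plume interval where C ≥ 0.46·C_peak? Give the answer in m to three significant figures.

The plume is Gaussian with σ = √(2Dt) = √(2 × 0.217 × 20.0) = 2.946 m.
C/C_peak = exp(−Δx²/(2σ²)) = 0.46 ⇒ Δx = σ·√(−2 ln 0.46) = 2.946 × 1.246 = 3.671 m.
Width = 2Δx = 7.34 m.

7.34 m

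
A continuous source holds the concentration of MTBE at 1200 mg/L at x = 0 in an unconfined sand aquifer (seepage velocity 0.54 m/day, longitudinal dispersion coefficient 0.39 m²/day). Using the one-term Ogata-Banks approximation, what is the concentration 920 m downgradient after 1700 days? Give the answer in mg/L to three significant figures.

574 mg/L

For a continuous step input, C/C₀ ≈ ½·erfc((x−vt)/(2√(Dt))).
vt = 0.54 × 1700 = 918 m and 2√(Dt) = 2√(0.39 × 1700) = 51.50 m.
Argument (x−vt)/(2√(Dt)) = (920 − 918)/51.50 = 0.03883; ½·erfc(0.03883) = 0.4781.
C = 1200 × 0.4781 = 574 mg/L.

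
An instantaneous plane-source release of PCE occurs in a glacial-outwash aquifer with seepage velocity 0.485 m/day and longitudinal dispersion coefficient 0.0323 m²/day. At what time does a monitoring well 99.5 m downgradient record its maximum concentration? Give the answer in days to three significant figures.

For the 1D instantaneous-source solution, setting ∂C/∂t = 0 at fixed x gives v²t² + 2Dt − x² = 0, so t = (√(D² + v²x²) − D)/v².
√(D² + v²x²) = √(0.0323² + 0.485² × 99.5²) = 48.26; v² = 0.235225.
t = (48.26 − 0.0323)/0.235225 = 205 days (vs. the pure-advection estimate x/v = 205 d).

205 days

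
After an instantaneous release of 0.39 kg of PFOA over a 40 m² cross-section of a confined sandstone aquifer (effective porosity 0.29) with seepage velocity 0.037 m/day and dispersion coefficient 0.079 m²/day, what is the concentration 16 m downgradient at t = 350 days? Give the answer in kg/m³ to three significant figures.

For an instantaneous plane source, C(x,t) = M/(n_e·A·√(4πDt)) · exp(−(x−vt)²/(4Dt)), with n_e·A the pore (flow) area.
Plume center vt = 0.037 × 350 = 12.95 m, so the well at 16 m is 3.05 m downgradient of the peak.
√(4πDt) = 18.64 m, giving peak height M/(n_e·A·√(4πDt)) = 0.39/(0.29 × 40 × 18.64) = 0.001804 kg/m³.
(x−vt)²/(4Dt) = (3.05)²/(4 × 0.079 × 350) = 0.08411; exp(−0.08411) = 0.9193.
C = 0.001804 × 0.9193 = 0.00166 kg/m³.

0.00166 kg/m³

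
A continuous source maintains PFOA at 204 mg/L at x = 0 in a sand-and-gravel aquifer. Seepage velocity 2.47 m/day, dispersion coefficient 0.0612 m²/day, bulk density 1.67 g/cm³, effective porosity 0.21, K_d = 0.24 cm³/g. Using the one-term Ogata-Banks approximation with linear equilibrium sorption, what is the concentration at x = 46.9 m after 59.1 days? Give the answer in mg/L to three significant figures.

Retardation factor R = 1 + ρ_b·K_d/n = 1 + 1.67 × 0.24/0.21 = 2.909.
Sorption retards both mechanisms: v_R = v/R = 0.8491 m/day, D_R = D/R = 0.02104 m²/day.
v_R·t = 0.8491 × 59.1 = 50.18181 m; 2√(D_R t) = 2.230 m; argument = (46.9 − 50.18181)/2.230 = -1.472.
C = C₀ × ½·erfc(-1.472) = 204 × 0.9813 = 200 mg/L.

200 mg/L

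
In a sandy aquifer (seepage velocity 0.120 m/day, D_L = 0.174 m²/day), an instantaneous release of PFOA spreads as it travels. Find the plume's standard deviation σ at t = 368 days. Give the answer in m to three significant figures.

11.3 m

Dispersive spreading gives a Gaussian with σ² = 2Dt; advection only shifts the center.
σ = √(2 × 0.174 × 368) = 11.3 m.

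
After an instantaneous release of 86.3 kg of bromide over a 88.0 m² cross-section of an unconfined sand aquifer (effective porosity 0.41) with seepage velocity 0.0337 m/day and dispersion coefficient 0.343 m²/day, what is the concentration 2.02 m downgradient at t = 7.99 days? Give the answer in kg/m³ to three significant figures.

0.308 kg/m³

For an instantaneous plane source, C(x,t) = M/(n_e·A·√(4πDt)) · exp(−(x−vt)²/(4Dt)), with n_e·A the pore (flow) area.
Plume center vt = 0.0337 × 7.99 = 0.269263 m, so the well at 2.02 m is 1.750737 m downgradient of the peak.
√(4πDt) = 5.868 m, giving peak height M/(n_e·A·√(4πDt)) = 86.3/(0.41 × 88.0 × 5.868) = 0.4076 kg/m³.
(x−vt)²/(4Dt) = (1.750737)²/(4 × 0.343 × 7.99) = 0.2796; exp(−0.2796) = 0.7561.
C = 0.4076 × 0.7561 = 0.308 kg/m³.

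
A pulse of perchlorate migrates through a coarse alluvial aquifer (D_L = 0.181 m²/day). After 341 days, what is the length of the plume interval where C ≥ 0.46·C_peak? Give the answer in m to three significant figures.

The plume is Gaussian with σ = √(2Dt) = √(2 × 0.181 × 341) = 11.11 m.
C/C_peak = exp(−Δx²/(2σ²)) = 0.46 ⇒ Δx = σ·√(−2 ln 0.46) = 11.11 × 1.246 = 13.84 m.
Width = 2Δx = 27.7 m.

27.7 m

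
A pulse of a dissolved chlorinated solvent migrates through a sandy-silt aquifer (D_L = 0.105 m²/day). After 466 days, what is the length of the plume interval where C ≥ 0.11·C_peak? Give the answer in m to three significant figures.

The plume is Gaussian with σ = √(2Dt) = √(2 × 0.105 × 466) = 9.892 m.
C/C_peak = exp(−Δx²/(2σ²)) = 0.11 ⇒ Δx = σ·√(−2 ln 0.11) = 9.892 × 2.101 = 20.78 m.
Width = 2Δx = 41.6 m.

41.6 m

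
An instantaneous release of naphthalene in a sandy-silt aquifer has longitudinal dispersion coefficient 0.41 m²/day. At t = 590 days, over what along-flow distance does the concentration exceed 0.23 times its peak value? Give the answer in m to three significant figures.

75.4 m

The plume is Gaussian with σ = √(2Dt) = √(2 × 0.41 × 590) = 22.00 m.
C/C_peak = exp(−Δx²/(2σ²)) = 0.23 ⇒ Δx = σ·√(−2 ln 0.23) = 22.00 × 1.714 = 37.71 m.
Width = 2Δx = 75.4 m.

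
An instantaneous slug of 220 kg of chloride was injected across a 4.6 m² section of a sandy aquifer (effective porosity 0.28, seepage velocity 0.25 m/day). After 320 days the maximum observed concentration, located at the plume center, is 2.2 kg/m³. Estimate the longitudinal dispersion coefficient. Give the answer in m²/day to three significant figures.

At the plume center C_max = M/(n_e·A·√(4πDt)), so D = M²/(4πt·(n_e·A·C_max)²).
n_e·A·C_max = 0.28 × 4.6 × 2.2 = 2.834 kg/m.
D = 220²/(4π × 320 × 2.834²) = 1.50 m²/day.

1.50 m²/day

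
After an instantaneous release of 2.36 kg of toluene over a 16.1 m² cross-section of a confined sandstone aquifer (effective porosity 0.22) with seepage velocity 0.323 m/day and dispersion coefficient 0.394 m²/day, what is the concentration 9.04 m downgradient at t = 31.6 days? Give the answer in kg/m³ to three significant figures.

0.0518 kg/m³

For an instantaneous plane source, C(x,t) = M/(n_e·A·√(4πDt)) · exp(−(x−vt)²/(4Dt)), with n_e·A the pore (flow) area.
Plume center vt = 0.323 × 31.6 = 10.2068 m, so the well at 9.04 m is 1.1668 m upgradient of the peak.
√(4πDt) = 12.51 m, giving peak height M/(n_e·A·√(4πDt)) = 2.36/(0.22 × 16.1 × 12.51) = 0.05326 kg/m³.
(x−vt)²/(4Dt) = (-1.1668)²/(4 × 0.394 × 31.6) = 0.02734; exp(−0.02734) = 0.9730.
C = 0.05326 × 0.9730 = 0.0518 kg/m³.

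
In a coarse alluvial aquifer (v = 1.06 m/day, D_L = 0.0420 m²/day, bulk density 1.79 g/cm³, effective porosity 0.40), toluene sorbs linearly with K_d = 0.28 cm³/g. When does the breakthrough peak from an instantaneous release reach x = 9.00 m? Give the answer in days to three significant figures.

Retardation factor R = 1 + ρ_b·K_d/n = 1 + 1.79 × 0.28/0.40 = 2.253.
Sorption retards both mechanisms: v_R = v/R = 0.4705 m/day, D_R = D/R = 0.01864 m²/day.
Peak time from v_R²t² + 2D_R t − x² = 0: t = (√(D_R² + v_R²x²) − D_R)/v_R².
√(D_R² + v_R²x²) = √(0.01864² + 0.4705² × 9.00²) = 4.235; v_R² = 0.2214.
t = (4.235 − 0.01864)/0.2214 = 19.0 days.

19.0 days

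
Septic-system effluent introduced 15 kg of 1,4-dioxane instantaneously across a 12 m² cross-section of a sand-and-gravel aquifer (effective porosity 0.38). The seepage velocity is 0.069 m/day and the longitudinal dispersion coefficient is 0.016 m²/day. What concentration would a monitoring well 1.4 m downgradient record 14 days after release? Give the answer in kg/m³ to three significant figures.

1.59 kg/m³

For an instantaneous plane source, C(x,t) = M/(n_e·A·√(4πDt)) · exp(−(x−vt)²/(4Dt)), with n_e·A the pore (flow) area.
Plume center vt = 0.069 × 14 = 0.966 m, so the well at 1.4 m is 0.434 m downgradient of the peak.
√(4πDt) = 1.678 m, giving peak height M/(n_e·A·√(4πDt)) = 15/(0.38 × 12 × 1.678) = 1.960 kg/m³.
(x−vt)²/(4Dt) = (0.434)²/(4 × 0.016 × 14) = 0.2102; exp(−0.2102) = 0.8104.
C = 1.960 × 0.8104 = 1.59 kg/m³.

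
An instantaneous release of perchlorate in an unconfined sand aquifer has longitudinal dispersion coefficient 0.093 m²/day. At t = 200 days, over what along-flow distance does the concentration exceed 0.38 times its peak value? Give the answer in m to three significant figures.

17.0 m

The plume is Gaussian with σ = √(2Dt) = √(2 × 0.093 × 200) = 6.099 m.
C/C_peak = exp(−Δx²/(2σ²)) = 0.38 ⇒ Δx = σ·√(−2 ln 0.38) = 6.099 × 1.391 = 8.484 m.
Width = 2Δx = 17.0 m.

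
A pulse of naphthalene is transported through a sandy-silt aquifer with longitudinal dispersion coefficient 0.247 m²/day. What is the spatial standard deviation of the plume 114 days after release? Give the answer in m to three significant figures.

7.50 m

Dispersive spreading gives a Gaussian with σ² = 2Dt; advection only shifts the center.
σ = √(2 × 0.247 × 114) = 7.50 m.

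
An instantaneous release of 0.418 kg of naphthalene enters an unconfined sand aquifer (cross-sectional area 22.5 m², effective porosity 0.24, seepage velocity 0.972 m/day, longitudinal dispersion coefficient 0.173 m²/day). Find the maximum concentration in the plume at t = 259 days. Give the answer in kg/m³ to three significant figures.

The peak of an instantaneous 1D plume sits at x = vt; there the Gaussian factor is 1 and C_max = M/(n_e·A·√(4πDt)), where n_e·A is the pore area the mass is dissolved in.
√(4πDt) = √(4π × 0.173 × 259) = 23.73 m, so C_max = 0.418/(0.24 × 22.5 × 23.73) = 0.00326 kg/m³.

0.00326 kg/m³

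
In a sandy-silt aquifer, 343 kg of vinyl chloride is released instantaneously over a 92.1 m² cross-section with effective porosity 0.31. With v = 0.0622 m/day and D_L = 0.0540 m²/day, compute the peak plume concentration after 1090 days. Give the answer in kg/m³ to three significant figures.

0.442 kg/m³

The peak of an instantaneous 1D plume sits at x = vt; there the Gaussian factor is 1 and C_max = M/(n_e·A·√(4πDt)), where n_e·A is the pore area the mass is dissolved in.
√(4πDt) = √(4π × 0.0540 × 1090) = 27.20 m, so C_max = 343/(0.31 × 92.1 × 27.20) = 0.442 kg/m³.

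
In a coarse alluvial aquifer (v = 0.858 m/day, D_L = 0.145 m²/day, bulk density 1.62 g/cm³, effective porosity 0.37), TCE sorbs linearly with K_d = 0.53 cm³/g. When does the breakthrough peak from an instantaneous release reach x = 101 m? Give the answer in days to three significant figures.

390 days

Retardation factor R = 1 + ρ_b·K_d/n = 1 + 1.62 × 0.53/0.37 = 3.321.
Sorption retards both mechanisms: v_R = v/R = 0.2584 m/day, D_R = D/R = 0.04366 m²/day.
Peak time from v_R²t² + 2D_R t − x² = 0: t = (√(D_R² + v_R²x²) − D_R)/v_R².
√(D_R² + v_R²x²) = √(0.04366² + 0.2584² × 101²) = 26.10; v_R² = 0.06677.
t = (26.10 − 0.04366)/0.06677 = 390 days.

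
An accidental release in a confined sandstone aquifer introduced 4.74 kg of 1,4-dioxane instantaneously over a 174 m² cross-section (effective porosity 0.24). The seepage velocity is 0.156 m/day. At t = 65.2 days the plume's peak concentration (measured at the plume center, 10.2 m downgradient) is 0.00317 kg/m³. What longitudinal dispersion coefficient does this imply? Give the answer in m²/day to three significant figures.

At the plume center C_max = M/(n_e·A·√(4πDt)), so D = M²/(4πt·(n_e·A·C_max)²).
n_e·A·C_max = 0.24 × 174 × 0.00317 = 0.1324 kg/m.
D = 4.74²/(4π × 65.2 × 0.1324²) = 1.56 m²/day.

1.56 m²/day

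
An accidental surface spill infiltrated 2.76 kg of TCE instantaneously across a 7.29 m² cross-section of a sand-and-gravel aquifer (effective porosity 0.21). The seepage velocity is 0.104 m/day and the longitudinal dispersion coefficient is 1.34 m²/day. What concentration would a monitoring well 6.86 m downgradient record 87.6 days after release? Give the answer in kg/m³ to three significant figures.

0.0464 kg/m³

For an instantaneous plane source, C(x,t) = M/(n_e·A·√(4πDt)) · exp(−(x−vt)²/(4Dt)), with n_e·A the pore (flow) area.
Plume center vt = 0.104 × 87.6 = 9.1104 m, so the well at 6.86 m is 2.2504 m upgradient of the peak.
√(4πDt) = 38.41 m, giving peak height M/(n_e·A·√(4πDt)) = 2.76/(0.21 × 7.29 × 38.41) = 0.04694 kg/m³.
(x−vt)²/(4Dt) = (-2.2504)²/(4 × 1.34 × 87.6) = 0.01079; exp(−0.01079) = 0.9893.
C = 0.04694 × 0.9893 = 0.0464 kg/m³.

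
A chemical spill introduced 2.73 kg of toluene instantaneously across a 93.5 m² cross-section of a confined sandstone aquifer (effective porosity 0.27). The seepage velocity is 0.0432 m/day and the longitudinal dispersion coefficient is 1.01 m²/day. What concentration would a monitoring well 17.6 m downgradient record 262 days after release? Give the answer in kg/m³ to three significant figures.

0.00181 kg/m³

For an instantaneous plane source, C(x,t) = M/(n_e·A·√(4πDt)) · exp(−(x−vt)²/(4Dt)), with n_e·A the pore (flow) area.
Plume center vt = 0.0432 × 262 = 11.3184 m, so the well at 17.6 m is 6.2816 m downgradient of the peak.
√(4πDt) = 57.67 m, giving peak height M/(n_e·A·√(4πDt)) = 2.73/(0.27 × 93.5 × 57.67) = 0.001875 kg/m³.
(x−vt)²/(4Dt) = (6.2816)²/(4 × 1.01 × 262) = 0.03728; exp(−0.03728) = 0.9634.
C = 0.001875 × 0.9634 = 0.00181 kg/m³.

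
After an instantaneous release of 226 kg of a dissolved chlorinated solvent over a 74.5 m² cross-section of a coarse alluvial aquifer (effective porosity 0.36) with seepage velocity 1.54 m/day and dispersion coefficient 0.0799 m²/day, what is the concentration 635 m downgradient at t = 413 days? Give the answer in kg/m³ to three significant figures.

0.411 kg/m³

For an instantaneous plane source, C(x,t) = M/(n_e·A·√(4πDt)) · exp(−(x−vt)²/(4Dt)), with n_e·A the pore (flow) area.
Plume center vt = 1.54 × 413 = 636.02 m, so the well at 635 m is 1.02 m upgradient of the peak.
√(4πDt) = 20.36 m, giving peak height M/(n_e·A·√(4πDt)) = 226/(0.36 × 74.5 × 20.36) = 0.4139 kg/m³.
(x−vt)²/(4Dt) = (-1.02)²/(4 × 0.0799 × 413) = 0.007882; exp(−0.007882) = 0.9921.
C = 0.4139 × 0.9921 = 0.411 kg/m³.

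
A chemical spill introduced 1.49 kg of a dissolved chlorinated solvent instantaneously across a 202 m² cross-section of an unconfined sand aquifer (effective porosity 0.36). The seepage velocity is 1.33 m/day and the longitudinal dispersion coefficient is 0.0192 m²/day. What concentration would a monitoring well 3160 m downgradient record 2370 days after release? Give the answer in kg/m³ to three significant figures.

0.000608 kg/m³

For an instantaneous plane source, C(x,t) = M/(n_e·A·√(4πDt)) · exp(−(x−vt)²/(4Dt)), with n_e·A the pore (flow) area.
Plume center vt = 1.33 × 2370 = 3152.1 m, so the well at 3160 m is 7.9 m downgradient of the peak.
√(4πDt) = 23.91 m, giving peak height M/(n_e·A·√(4πDt)) = 1.49/(0.36 × 202 × 23.91) = 0.0008569 kg/m³.
(x−vt)²/(4Dt) = (7.9)²/(4 × 0.0192 × 2370) = 0.3429; exp(−0.3429) = 0.7097.
C = 0.0008569 × 0.7097 = 0.000608 kg/m³.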